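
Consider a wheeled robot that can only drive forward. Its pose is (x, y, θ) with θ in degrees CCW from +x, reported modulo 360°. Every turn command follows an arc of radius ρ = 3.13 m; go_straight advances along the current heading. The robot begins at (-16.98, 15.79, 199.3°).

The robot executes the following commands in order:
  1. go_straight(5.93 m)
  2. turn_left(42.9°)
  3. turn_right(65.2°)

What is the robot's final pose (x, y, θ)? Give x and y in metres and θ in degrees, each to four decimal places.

(-27.2435, 10.6698, 177.0000°)

set_pose: (x, y, θ) = (-16.9800, 15.7900, 199.3000°), ρ = 3.13
go_straight(5.93): x += 5.93·cos θ, y += 5.93·sin θ → (-22.5767, 13.8300, 199.3000°)
turn_left(42.9°): centre at ρ to the left, rotate +42.9° → (-24.3110, 12.3357, 242.2000°)
turn_right(65.2°): centre at ρ to the right, rotate −65.2° → (-27.2435, 10.6698, 177.0000°)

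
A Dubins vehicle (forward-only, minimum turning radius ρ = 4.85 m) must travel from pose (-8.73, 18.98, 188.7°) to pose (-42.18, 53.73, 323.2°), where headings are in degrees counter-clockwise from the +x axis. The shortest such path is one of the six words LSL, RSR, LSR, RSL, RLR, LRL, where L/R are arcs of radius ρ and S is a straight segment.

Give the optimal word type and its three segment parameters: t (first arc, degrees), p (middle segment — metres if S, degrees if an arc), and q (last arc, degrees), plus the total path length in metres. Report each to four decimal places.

Let ψ = atan2(Δy, Δx) = atan2(34.75, -33.45) = 133.9080° be the start→goal bearing.
Normalize: d = |goal − start| / ρ = 48.233443/4.85 = 9.945040, α = (θ_start − ψ) mod 360° = 54.7920° = 0.956301 rad, β = (θ_goal − ψ) mod 360° = 189.2920° = 3.303769 rad.
Common terms: sin α = 0.817065, cos α = 0.576546, sin β = -0.161466, cos β = -0.986878, cos(α−β) = -0.700909, d² = 98.903815. Work in radians in the unit-radius frame; every candidate has L = ρ·(t + p + q).
LSL: p² = 2 + d² − 2cos(α−β) + 2d(sin α − sin β) = 121.768691; p = √p² = 11.034885; φ = atan2(cos β − cos α, d + sin α − sin β) = -0.142159 rad; t = (φ − α) mod 2π = 5.184726 rad, q = (β − φ) mod 2π = 3.445927 rad → L = 4.85·(5.184726 + 11.034885 + 3.445927) = 4.85·19.665538 = 95.377861 m
RSR: p² = 2 + d² − 2cos(α−β) + 2d(sin β − sin α) = 82.842577; p = √p² = 9.101790; φ = atan2(cos α − cos β, d − sin α + sin β) = 0.172627 rad; t = (α − φ) mod 2π = 0.783674 rad, q = (φ − β) mod 2π = 3.152044 rad → L = 4.85·(0.783674 + 9.101790 + 3.152044) = 4.85·13.037507 = 63.231910 m
LSR: p² = d² − 2 + 2cos(α−β) + 2d(sin α + sin β) = 108.541899; p = √p² = 10.418344; φ = atan2(−cos α − cos β, d + sin α + sin β) − atan2(−2, p) = 0.228351 rad; t = (φ − α) mod 2π = 5.555235 rad, q = (φ − β) mod 2π = 3.207767 rad → L = 4.85·(5.555235 + 10.418344 + 3.207767) = 4.85·19.181346 = 93.029529 m
RSL: p² = d² − 2 + 2cos(α−β) − 2d(sin α + sin β) = 82.462095; p = √p² = 9.080864; φ = atan2(cos α + cos β, d − sin α − sin β) − atan2(2, p) = -0.260926 rad; t = (α − φ) mod 2π = 1.217227 rad, q = (β − φ) mod 2π = 3.564695 rad → L = 4.85·(1.217227 + 9.080864 + 3.564695) = 4.85·13.862785 = 67.234509 m
RLR: c = (6 − d² + 2cos(α−β) + 2d(sin α − sin β))/8 = -9.355322, |c| > 1 → infeasible
LRL: c = (6 − d² + 2cos(α−β) − 2d(sin α − sin β))/8 = -14.221086, |c| > 1 → infeasible
Shortest: RSR with L = 63.231910 m ≈ 63.2319 m
Convert RSR to answer units (arcs ×180/π): t = 0.783674·180/π = 44.9012°, p = ρ·p = 4.85·9.101790 = 44.1437 m, q = 3.152044·180/π = 180.5988°, L = 63.2319 m.

RSR: t = 44.9012°, p = 44.1437 m, q = 180.5988°, L = 63.2319 m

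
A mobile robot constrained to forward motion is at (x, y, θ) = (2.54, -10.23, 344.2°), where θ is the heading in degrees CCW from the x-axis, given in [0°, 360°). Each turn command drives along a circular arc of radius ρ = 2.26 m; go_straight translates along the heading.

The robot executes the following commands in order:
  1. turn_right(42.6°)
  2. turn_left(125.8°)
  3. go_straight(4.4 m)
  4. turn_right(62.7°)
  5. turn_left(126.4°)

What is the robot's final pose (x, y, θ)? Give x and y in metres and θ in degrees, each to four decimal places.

(12.9710, -1.7206, 131.1000°)

set_pose: (x, y, θ) = (2.5400, -10.2300, 344.2000°), ρ = 2.26
turn_right(42.6°): centre at ρ to the right, rotate −42.6° → (3.8495, -11.2204, 301.6000°)
turn_left(125.8°): centre at ρ to the left, rotate +125.8° → (7.8609, -10.9047, 427.4000° ≡ 67.4000°)
go_straight(4.4): x += 4.4·cos θ, y += 4.4·sin θ → (9.5518, -6.8426, 67.4000°)
turn_right(62.7°): centre at ρ to the right, rotate −62.7° → (11.4531, -5.4587, 4.7000°)
turn_left(126.4°): centre at ρ to the left, rotate +126.4° → (12.9710, -1.7206, 131.1000°)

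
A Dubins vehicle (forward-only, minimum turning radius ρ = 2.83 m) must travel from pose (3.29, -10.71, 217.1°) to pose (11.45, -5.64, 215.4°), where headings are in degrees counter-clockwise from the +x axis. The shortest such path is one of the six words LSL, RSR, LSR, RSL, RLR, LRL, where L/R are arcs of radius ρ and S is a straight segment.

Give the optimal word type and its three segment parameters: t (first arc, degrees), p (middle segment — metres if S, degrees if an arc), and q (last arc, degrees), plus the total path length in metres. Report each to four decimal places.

LSL: t = 174.7149°, p = 9.5231 m, q = 183.5851°, L = 27.2205 m

Let ψ = atan2(Δy, Δx) = atan2(5.07, 8.16) = 31.8537° be the start→goal bearing.
Normalize: d = |goal − start| / ρ = 9.606794/2.83 = 3.394627, α = (θ_start − ψ) mod 360° = 185.2463° = 3.233159 rad, β = (θ_goal − ψ) mod 360° = 183.5463° = 3.203488 rad.
Common terms: sin α = -0.091438, cos α = -0.995811, sin β = -0.061856, cos β = -0.998085, cos(α−β) = 0.999560, d² = 11.523493. Work in radians in the unit-radius frame; every candidate has L = ρ·(t + p + q).
LSL: p² = 2 + d² − 2cos(α−β) + 2d(sin α − sin β) = 11.323532; p = √p² = 3.365046; φ = atan2(cos β − cos α, d + sin α − sin β) = -0.000676 rad; t = (φ − α) mod 2π = 3.049351 rad, q = (β − φ) mod 2π = 3.204164 rad → L = 2.83·(3.049351 + 3.365046 + 3.204164) = 2.83·9.618560 = 27.220526 m
RSR: p² = 2 + d² − 2cos(α−β) + 2d(sin β − sin α) = 11.725214; p = √p² = 3.424210; φ = atan2(cos α − cos β, d − sin α + sin β) = 0.000664 rad; t = (α − φ) mod 2π = 3.232494 rad, q = (φ − β) mod 2π = 3.080361 rad → L = 2.83·(3.232494 + 3.424210 + 3.080361) = 2.83·9.737066 = 27.555896 m
LSR: p² = d² − 2 + 2cos(α−β) + 2d(sin α + sin β) = 10.481861; p = √p² = 3.237570; φ = atan2(−cos α − cos β, d + sin α + sin β) − atan2(−2, p) = 1.104849 rad; t = (φ − α) mod 2π = 4.154876 rad, q = (φ − β) mod 2π = 4.184547 rad → L = 2.83·(4.154876 + 3.237570 + 4.184547) = 2.83·11.576993 = 32.762890 m
RSL: p² = d² − 2 + 2cos(α−β) − 2d(sin α + sin β) = 12.563364; p = √p² = 3.544484; φ = atan2(cos α + cos β, d − sin α − sin β) − atan2(2, p) = -1.025725 rad; t = (α − φ) mod 2π = 4.258884 rad, q = (β − φ) mod 2π = 4.229213 rad → L = 2.83·(4.258884 + 3.544484 + 4.229213) = 2.83·12.032580 = 34.052203 m
RLR: c = (6 − d² + 2cos(α−β) + 2d(sin α − sin β))/8 = -0.465652; p = 2π − arccos c = 4.228018 rad; φ = atan2(cos α − cos β, d − sin α + sin β) = 0.000664 rad; t = (α − φ + p/2) mod 2π = 5.346503 rad, q = (α − β − t + p) mod 2π = 5.194371 rad → L = 2.83·(5.346503 + 4.228018 + 5.194371) = 2.83·14.768892 = 41.795964 m
LRL: c = (6 − d² + 2cos(α−β) − 2d(sin α − sin β))/8 = -0.415441; p = 2π − arccos c = 4.283961 rad; φ = atan2(cos β − cos α, d + sin α − sin β) = -0.000676 rad; t = (φ − α + p/2) mod 2π = 5.191331 rad, q = (β − α − t + p) mod 2π = 5.346144 rad → L = 2.83·(5.191331 + 4.283961 + 5.346144) = 2.83·14.821437 = 41.944665 m
Shortest: LSL with L = 27.220526 m ≈ 27.2205 m
Convert LSL to answer units (arcs ×180/π): t = 3.049351·180/π = 174.7149°, p = ρ·p = 2.83·3.365046 = 9.5231 m, q = 3.204164·180/π = 183.5851°, L = 27.2205 m.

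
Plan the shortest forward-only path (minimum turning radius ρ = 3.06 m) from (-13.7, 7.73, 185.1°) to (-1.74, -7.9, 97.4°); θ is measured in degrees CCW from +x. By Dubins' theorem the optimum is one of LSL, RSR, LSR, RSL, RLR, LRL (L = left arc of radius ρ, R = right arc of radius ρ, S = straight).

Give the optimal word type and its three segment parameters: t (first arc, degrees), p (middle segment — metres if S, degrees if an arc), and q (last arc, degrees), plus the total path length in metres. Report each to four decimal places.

Let ψ = atan2(Δy, Δx) = atan2(-15.63, 11.96) = -52.5770° be the start→goal bearing.
Normalize: d = |goal − start| / ρ = 19.680917/3.06 = 6.431672, α = (θ_start − ψ) mod 360° = 237.6770° = 4.148245 rad, β = (θ_goal − ψ) mod 360° = 149.9770° = 2.617592 rad.
Common terms: sin α = -0.845047, cos α = -0.534692, sin β = 0.500348, cos β = -0.865824, cos(α−β) = 0.040132, d² = 41.366408. Work in radians in the unit-radius frame; every candidate has L = ρ·(t + p + q).
LSL: p² = 2 + d² − 2cos(α−β) + 2d(sin α − sin β) = 25.979864; p = √p² = 5.097045; φ = atan2(cos β − cos α, d + sin α − sin β) = -0.065011 rad; t = (φ − α) mod 2π = 2.069929 rad, q = (β − φ) mod 2π = 2.682603 rad → L = 3.06·(2.069929 + 5.097045 + 2.682603) = 3.06·9.849576 = 30.139703 m
RSR: p² = 2 + d² − 2cos(α−β) + 2d(sin β − sin α) = 60.592425; p = √p² = 7.784114; φ = atan2(cos α − cos β, d − sin α + sin β) = 0.042552 rad; t = (α − φ) mod 2π = 4.105693 rad, q = (φ − β) mod 2π = 3.708146 rad → L = 3.06·(4.105693 + 7.784114 + 3.708146) = 3.06·15.597953 = 47.729735 m
LSR: p² = d² − 2 + 2cos(α−β) + 2d(sin α + sin β) = 35.012694; p = √p² = 5.917153; φ = atan2(−cos α − cos β, d + sin α + sin β) − atan2(−2, p) = 0.552093 rad; t = (φ − α) mod 2π = 2.687033 rad, q = (φ − β) mod 2π = 4.217687 rad → L = 3.06·(2.687033 + 5.917153 + 4.217687) = 3.06·12.821873 = 39.234930 m
RSL: p² = d² − 2 + 2cos(α−β) − 2d(sin α + sin β) = 43.880649; p = √p² = 6.624247; φ = atan2(cos α + cos β, d − sin α − sin β) − atan2(2, p) = -0.497025 rad; t = (α − φ) mod 2π = 4.645271 rad, q = (β − φ) mod 2π = 3.114617 rad → L = 3.06·(4.645271 + 6.624247 + 3.114617) = 3.06·14.384135 = 44.015453 m
RLR: c = (6 − d² + 2cos(α−β) + 2d(sin α − sin β))/8 = -6.574053, |c| > 1 → infeasible
LRL: c = (6 − d² + 2cos(α−β) − 2d(sin α − sin β))/8 = -2.247483, |c| > 1 → infeasible
Shortest: LSL with L = 30.139703 m ≈ 30.1397 m
Convert LSL to answer units (arcs ×180/π): t = 2.069929·180/π = 118.5982°, p = ρ·p = 3.06·5.097045 = 15.5970 m, q = 2.682603·180/π = 153.7018°, L = 30.1397 m.

LSL: t = 118.5982°, p = 15.5970 m, q = 153.7018°, L = 30.1397 m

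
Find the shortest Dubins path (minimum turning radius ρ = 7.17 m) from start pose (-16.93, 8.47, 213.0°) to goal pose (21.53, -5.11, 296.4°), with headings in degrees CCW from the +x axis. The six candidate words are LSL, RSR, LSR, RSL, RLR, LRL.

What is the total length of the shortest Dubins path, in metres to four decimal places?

Let ψ = atan2(Δy, Δx) = atan2(-13.58, 38.46) = -19.4478° be the start→goal bearing.
Normalize: d = |goal − start| / ρ = 40.787106/7.17 = 5.688578, α = (θ_start − ψ) mod 360° = 232.4478° = 4.056980 rad, β = (θ_goal − ψ) mod 360° = 315.8478° = 5.512585 rad.
Common terms: sin α = -0.792799, cos α = -0.609484, sin β = -0.696566, cos β = 0.717492, cos(α−β) = 0.114937, d² = 32.359922. Work in radians in the unit-radius frame; every candidate has L = ρ·(t + p + q).
LSL: p² = 2 + d² − 2cos(α−β) + 2d(sin α − sin β) = 33.035198; p = √p² = 5.747625; φ = atan2(cos β − cos α, d + sin α − sin β) = 0.232976 rad; t = (φ − α) mod 2π = 2.459181 rad, q = (β − φ) mod 2π = 5.279609 rad → L = 7.17·(2.459181 + 5.747625 + 5.279609) = 7.17·13.486415 = 96.697598 m
RSR: p² = 2 + d² − 2cos(α−β) + 2d(sin β − sin α) = 35.224897; p = √p² = 5.935057; φ = atan2(cos α − cos β, d − sin α + sin β) = -0.225489 rad; t = (α − φ) mod 2π = 4.282469 rad, q = (φ − β) mod 2π = 0.545112 rad → L = 7.17·(4.282469 + 5.935057 + 0.545112) = 7.17·10.762637 = 77.168110 m
LSR: p² = d² − 2 + 2cos(α−β) + 2d(sin α + sin β) = 13.645057; p = √p² = 3.693922; φ = atan2(−cos α − cos β, d + sin α + sin β) − atan2(−2, p) = 0.470524 rad; t = (φ − α) mod 2π = 2.696730 rad, q = (φ − β) mod 2π = 1.241125 rad → L = 7.17·(2.696730 + 3.693922 + 1.241125) = 7.17·7.631776 = 54.719836 m
RSL: p² = d² − 2 + 2cos(α−β) − 2d(sin α + sin β) = 47.534536; p = √p² = 6.894529; φ = atan2(cos α + cos β, d − sin α − sin β) − atan2(2, p) = -0.267290 rad; t = (α − φ) mod 2π = 4.324270 rad, q = (β − φ) mod 2π = 5.779874 rad → L = 7.17·(4.324270 + 6.894529 + 5.779874) = 7.17·16.998673 = 121.880488 m
RLR: c = (6 − d² + 2cos(α−β) + 2d(sin α − sin β))/8 = -3.403112, |c| > 1 → infeasible
LRL: c = (6 − d² + 2cos(α−β) − 2d(sin α − sin β))/8 = -3.129400, |c| > 1 → infeasible
Shortest: LSR with L = 54.719836 m ≈ 54.7198 m

54.7198 m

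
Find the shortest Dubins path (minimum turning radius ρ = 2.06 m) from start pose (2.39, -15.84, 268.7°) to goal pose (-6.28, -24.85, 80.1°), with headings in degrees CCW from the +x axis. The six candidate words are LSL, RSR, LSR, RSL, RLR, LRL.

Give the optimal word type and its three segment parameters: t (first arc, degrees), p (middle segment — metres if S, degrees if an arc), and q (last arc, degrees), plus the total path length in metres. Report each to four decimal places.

RSR: t = 24.6567°, p = 10.4667 m, q = 163.9433°, L = 17.2476 m

Let ψ = atan2(Δy, Δx) = atan2(-9.01, -8.67) = -133.8983° be the start→goal bearing.
Normalize: d = |goal − start| / ρ = 12.503959/2.06 = 6.069883, α = (θ_start − ψ) mod 360° = 42.5983° = 0.743480 rad, β = (θ_goal − ψ) mod 360° = 213.9983° = 3.734975 rad.
Common terms: sin α = 0.676854, cos α = 0.736117, sin β = -0.559168, cos β = -0.829054, cos(α−β) = -0.988756, d² = 36.843482. Work in radians in the unit-radius frame; every candidate has L = ρ·(t + p + q).
LSL: p² = 2 + d² − 2cos(α−β) + 2d(sin α − sin β) = 55.826016; p = √p² = 7.471681; φ = atan2(cos β − cos α, d + sin α − sin β) = -0.211044 rad; t = (φ − α) mod 2π = 5.328661 rad, q = (β − φ) mod 2π = 3.946018 rad → L = 2.06·(5.328661 + 7.471681 + 3.946018) = 2.06·16.746361 = 34.497503 m
RSR: p² = 2 + d² − 2cos(α−β) + 2d(sin β − sin α) = 25.815973; p = √p² = 5.080942; φ = atan2(cos α − cos β, d − sin α + sin β) = 0.313140 rad; t = (α − φ) mod 2π = 0.430340 rad, q = (φ − β) mod 2π = 2.861351 rad → L = 2.06·(0.430340 + 5.080942 + 2.861351) = 2.06·8.372633 = 17.247624 m
LSR: p² = d² − 2 + 2cos(α−β) + 2d(sin α + sin β) = 34.294648; p = √p² = 5.856163; φ = atan2(−cos α − cos β, d + sin α + sin β) − atan2(−2, p) = 0.344120 rad; t = (φ − α) mod 2π = 5.883824 rad, q = (φ − β) mod 2π = 2.892330 rad → L = 2.06·(5.883824 + 5.856163 + 2.892330) = 2.06·14.632318 = 30.142575 m
RSL: p² = d² − 2 + 2cos(α−β) − 2d(sin α + sin β) = 31.437291; p = √p² = 5.606897; φ = atan2(cos α + cos β, d − sin α − sin β) − atan2(2, p) = -0.358247 rad; t = (α − φ) mod 2π = 1.101727 rad, q = (β − φ) mod 2π = 4.093222 rad → L = 2.06·(1.101727 + 5.606897 + 4.093222) = 2.06·10.801846 = 22.251802 m
RLR: c = (6 − d² + 2cos(α−β) + 2d(sin α − sin β))/8 = -2.226997, |c| > 1 → infeasible
LRL: c = (6 − d² + 2cos(α−β) − 2d(sin α − sin β))/8 = -5.978252, |c| > 1 → infeasible
Shortest: RSR with L = 17.247624 m ≈ 17.2476 m
Convert RSR to answer units (arcs ×180/π): t = 0.430340·180/π = 24.6567°, p = ρ·p = 2.06·5.080942 = 10.4667 m, q = 2.861351·180/π = 163.9433°, L = 17.2476 m.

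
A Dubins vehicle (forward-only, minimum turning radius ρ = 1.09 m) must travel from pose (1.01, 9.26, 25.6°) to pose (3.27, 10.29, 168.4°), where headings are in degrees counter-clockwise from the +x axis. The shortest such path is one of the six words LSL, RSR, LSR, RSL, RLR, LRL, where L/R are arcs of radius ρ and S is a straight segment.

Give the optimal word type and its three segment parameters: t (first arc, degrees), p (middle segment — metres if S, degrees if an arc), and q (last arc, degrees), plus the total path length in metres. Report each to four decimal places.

RLR: t = 91.1917°, p = 244.9861°, q = 10.9944°, L = 6.6046 m

Let ψ = atan2(Δy, Δx) = atan2(1.03, 2.26) = 24.5012° be the start→goal bearing.
Normalize: d = |goal − start| / ρ = 2.483647/1.09 = 2.278575, α = (θ_start − ψ) mod 360° = 1.0988° = 0.019177 rad, β = (θ_goal − ψ) mod 360° = 143.8988° = 2.511507 rad.
Common terms: sin α = 0.019176, cos α = 0.999816, sin β = 0.589214, cos β = -0.807977, cos(α−β) = -0.796530, d² = 5.191903. Work in radians in the unit-radius frame; every candidate has L = ρ·(t + p + q).
LSL: p² = 2 + d² − 2cos(α−β) + 2d(sin α − sin β) = 6.187216; p = √p² = 2.487411; φ = atan2(cos β − cos α, d + sin α − sin β) = -0.813618 rad; t = (φ − α) mod 2π = 5.450390 rad, q = (β − φ) mod 2π = 3.325125 rad → L = 1.09·(5.450390 + 2.487411 + 3.325125) = 1.09·11.262927 = 12.276590 m
RSR: p² = 2 + d² − 2cos(α−β) + 2d(sin β − sin α) = 11.382710; p = √p² = 3.373827; φ = atan2(cos α − cos β, d − sin α + sin β) = 0.565489 rad; t = (α − φ) mod 2π = 5.736874 rad, q = (φ − β) mod 2π = 4.337167 rad → L = 1.09·(5.736874 + 3.373827 + 4.337167) = 1.09·13.447868 = 14.658176 m
LSR: p² = d² − 2 + 2cos(α−β) + 2d(sin α + sin β) = 4.371366; p = √p² = 2.090781; φ = atan2(−cos α − cos β, d + sin α + sin β) − atan2(−2, p) = 0.696858 rad; t = (φ − α) mod 2π = 0.677681 rad, q = (φ − β) mod 2π = 4.468536 rad → L = 1.09·(0.677681 + 2.090781 + 4.468536) = 1.09·7.236997 = 7.888327 m
RSL: p² = d² − 2 + 2cos(α−β) − 2d(sin α + sin β) = -1.173680 < 0 → infeasible
RLR: c = (6 − d² + 2cos(α−β) + 2d(sin α − sin β))/8 = -0.422839; p = 2π − arccos c = 4.275813 rad; φ = atan2(cos α − cos β, d − sin α + sin β) = 0.565489 rad; t = (α − φ + p/2) mod 2π = 1.591595 rad, q = (α − β − t + p) mod 2π = 0.191888 rad → L = 1.09·(1.591595 + 4.275813 + 0.191888) = 1.09·6.059297 = 6.604633 m
LRL: c = (6 − d² + 2cos(α−β) − 2d(sin α − sin β))/8 = 0.226598; p = 2π − arccos c = 4.940972 rad; φ = atan2(cos β − cos α, d + sin α − sin β) = -0.813618 rad; t = (φ − α + p/2) mod 2π = 1.637691 rad, q = (β − α − t + p) mod 2π = 5.795611 rad → L = 1.09·(1.637691 + 4.940972 + 5.795611) = 1.09·12.374275 = 13.487960 m
Shortest: RLR with L = 6.604633 m ≈ 6.6046 m
Convert RLR to answer units (arcs ×180/π): t = 1.591595·180/π = 91.1917°, p = 4.275813·180/π = 244.9861°, q = 0.191888·180/π = 10.9944°, L = 6.6046 m.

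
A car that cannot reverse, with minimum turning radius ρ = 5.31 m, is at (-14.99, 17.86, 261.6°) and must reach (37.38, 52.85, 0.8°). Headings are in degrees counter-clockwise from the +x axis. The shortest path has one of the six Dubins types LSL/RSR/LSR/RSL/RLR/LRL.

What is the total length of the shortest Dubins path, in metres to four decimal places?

72.3045 m

Let ψ = atan2(Δy, Δx) = atan2(34.99, 52.37) = 33.7481° be the start→goal bearing.
Normalize: d = |goal − start| / ρ = 62.983466/5.31 = 11.861293, α = (θ_start − ψ) mod 360° = 227.8519° = 3.976766 rad, β = (θ_goal − ψ) mod 360° = 327.0519° = 5.708133 rad.
Common terms: sin α = -0.741413, cos α = -0.671049, sin β = -0.543879, cos β = 0.839164, cos(α−β) = -0.159881, d² = 140.690273. Work in radians in the unit-radius frame; every candidate has L = ρ·(t + p + q).
LSL: p² = 2 + d² − 2cos(α−β) + 2d(sin α − sin β) = 138.324025; p = √p² = 11.761123; φ = atan2(cos β − cos α, d + sin α − sin β) = 0.128763 rad; t = (φ − α) mod 2π = 2.435182 rad, q = (β − φ) mod 2π = 5.579370 rad → L = 5.31·(2.435182 + 11.761123 + 5.579370) = 5.31·19.775675 = 105.008836 m
RSR: p² = 2 + d² − 2cos(α−β) + 2d(sin β − sin α) = 147.696045; p = √p² = 12.153026; φ = atan2(cos α − cos β, d − sin α + sin β) = -0.124588 rad; t = (α − φ) mod 2π = 4.101354 rad, q = (φ − β) mod 2π = 0.450464 rad → L = 5.31·(4.101354 + 12.153026 + 0.450464) = 5.31·16.704845 = 88.702726 m
LSR: p² = d² − 2 + 2cos(α−β) + 2d(sin α + sin β) = 107.880063; p = √p² = 10.386533; φ = atan2(−cos α − cos β, d + sin α + sin β) − atan2(−2, p) = 0.174334 rad; t = (φ − α) mod 2π = 2.480754 rad, q = (φ − β) mod 2π = 0.749387 rad → L = 5.31·(2.480754 + 10.386533 + 0.749387) = 5.31·13.616673 = 72.304536 m
RSL: p² = d² − 2 + 2cos(α−β) − 2d(sin α + sin β) = 168.860957; p = √p² = 12.994651; φ = atan2(cos α + cos β, d − sin α − sin β) − atan2(2, p) = -0.139924 rad; t = (α − φ) mod 2π = 4.116690 rad, q = (β − φ) mod 2π = 5.848057 rad → L = 5.31·(4.116690 + 12.994651 + 5.848057) = 5.31·22.959398 = 121.914403 m
RLR: c = (6 − d² + 2cos(α−β) + 2d(sin α − sin β))/8 = -17.462006, |c| > 1 → infeasible
LRL: c = (6 − d² + 2cos(α−β) − 2d(sin α − sin β))/8 = -16.290503, |c| > 1 → infeasible
Shortest: LSR with L = 72.304536 m ≈ 72.3045 m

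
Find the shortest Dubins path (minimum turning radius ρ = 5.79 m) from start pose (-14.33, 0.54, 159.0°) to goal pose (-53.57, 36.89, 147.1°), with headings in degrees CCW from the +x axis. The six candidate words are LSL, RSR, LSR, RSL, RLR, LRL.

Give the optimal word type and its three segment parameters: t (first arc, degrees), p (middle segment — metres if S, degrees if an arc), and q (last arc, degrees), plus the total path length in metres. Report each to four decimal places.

RSL: t = 22.3812°, p = 50.2287 m, q = 10.4812°, L = 53.5496 m

Let ψ = atan2(Δy, Δx) = atan2(36.35, -39.24) = 137.1895° be the start→goal bearing.
Normalize: d = |goal − start| / ρ = 53.489252/5.79 = 9.238213, α = (θ_start − ψ) mod 360° = 21.8105° = 0.380665 rad, β = (θ_goal − ψ) mod 360° = 9.9105° = 0.172971 rad.
Common terms: sin α = 0.371538, cos α = 0.928418, sin β = 0.172110, cos β = 0.985078, cos(α−β) = 0.978509, d² = 85.344576. Work in radians in the unit-radius frame; every candidate has L = ρ·(t + p + q).
LSL: p² = 2 + d² − 2cos(α−β) + 2d(sin α − sin β) = 89.072281; p = √p² = 9.437811; φ = atan2(cos β − cos α, d + sin α − sin β) = 0.006004 rad; t = (φ − α) mod 2π = 5.908524 rad, q = (β − φ) mod 2π = 0.166967 rad → L = 5.79·(5.908524 + 9.437811 + 0.166967) = 5.79·15.513302 = 89.822021 m
RSR: p² = 2 + d² − 2cos(α−β) + 2d(sin β − sin α) = 81.702835; p = √p² = 9.038962; φ = atan2(cos α − cos β, d − sin α + sin β) = -0.006268 rad; t = (α − φ) mod 2π = 0.386934 rad, q = (φ − β) mod 2π = 6.103946 rad → L = 5.79·(0.386934 + 9.038962 + 6.103946) = 5.79·15.529842 = 89.917782 m
LSR: p² = d² − 2 + 2cos(α−β) + 2d(sin α + sin β) = 95.346260; p = √p² = 9.764541; φ = atan2(−cos α − cos β, d + sin α + sin β) − atan2(−2, p) = 0.008851 rad; t = (φ − α) mod 2π = 5.911371 rad, q = (φ − β) mod 2π = 6.119066 rad → L = 5.79·(5.911371 + 9.764541 + 6.119066) = 5.79·21.794978 = 126.192922 m
RSL: p² = d² − 2 + 2cos(α−β) − 2d(sin α + sin β) = 75.256928; p = √p² = 8.675075; φ = atan2(cos α + cos β, d − sin α − sin β) − atan2(2, p) = -0.009960 rad; t = (α − φ) mod 2π = 0.390625 rad, q = (β − φ) mod 2π = 0.182931 rad → L = 5.79·(0.390625 + 8.675075 + 0.182931) = 5.79·9.248632 = 53.549578 m
RLR: c = (6 − d² + 2cos(α−β) + 2d(sin α − sin β))/8 = -9.212854, |c| > 1 → infeasible
LRL: c = (6 − d² + 2cos(α−β) − 2d(sin α − sin β))/8 = -10.134035, |c| > 1 → infeasible
Shortest: RSL with L = 53.549578 m ≈ 53.5496 m
Convert RSL to answer units (arcs ×180/π): t = 0.390625·180/π = 22.3812°, p = ρ·p = 5.79·8.675075 = 50.2287 m, q = 0.182931·180/π = 10.4812°, L = 53.5496 m.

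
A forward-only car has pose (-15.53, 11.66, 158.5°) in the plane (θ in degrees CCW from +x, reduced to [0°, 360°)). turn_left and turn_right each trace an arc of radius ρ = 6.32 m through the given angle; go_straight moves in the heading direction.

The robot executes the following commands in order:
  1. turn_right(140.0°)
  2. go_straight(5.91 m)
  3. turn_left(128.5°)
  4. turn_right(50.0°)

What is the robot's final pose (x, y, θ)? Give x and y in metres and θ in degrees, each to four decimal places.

set_pose: (x, y, θ) = (-15.5300, 11.6600, 158.5000°), ρ = 6.32
turn_right(140.0°): centre at ρ to the right, rotate −140.0° → (-15.2191, 23.5336, 18.5000°)
go_straight(5.91): x += 5.91·cos θ, y += 5.91·sin θ → (-9.6145, 25.4089, 18.5000°)
turn_left(128.5°): centre at ρ to the left, rotate +128.5° → (-8.1777, 36.7027, 147.0000°)
turn_right(50.0°): centre at ρ to the right, rotate −50.0° → (-11.0085, 41.2329, 97.0000°)

(-11.0085, 41.2329, 97.0000°)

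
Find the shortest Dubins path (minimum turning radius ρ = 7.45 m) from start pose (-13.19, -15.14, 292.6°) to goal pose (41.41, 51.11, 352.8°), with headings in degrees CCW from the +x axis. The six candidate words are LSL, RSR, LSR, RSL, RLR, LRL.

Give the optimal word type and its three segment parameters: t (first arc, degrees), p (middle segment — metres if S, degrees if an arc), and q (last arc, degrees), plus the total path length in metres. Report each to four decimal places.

LSR: t = 129.3011°, p = 71.4329 m, q = 69.1011°, L = 97.2306 m

Let ψ = atan2(Δy, Δx) = atan2(66.25, 54.60) = 50.5063° be the start→goal bearing.
Normalize: d = |goal − start| / ρ = 85.850000/7.45 = 11.523490, α = (θ_start − ψ) mod 360° = 242.0937° = 4.225332 rad, β = (θ_goal − ψ) mod 360° = 302.2937° = 5.276020 rad.
Common terms: sin α = -0.883714, cos α = -0.468027, sin β = -0.845321, cos β = 0.534259, cos(α−β) = 0.496974, d² = 132.790820. Work in radians in the unit-radius frame; every candidate has L = ρ·(t + p + q).
LSL: p² = 2 + d² − 2cos(α−β) + 2d(sin α − sin β) = 132.912027; p = √p² = 11.528748; φ = atan2(cos β − cos α, d + sin α − sin β) = 0.087048 rad; t = (φ − α) mod 2π = 2.144902 rad, q = (β − φ) mod 2π = 5.188972 rad → L = 7.45·(2.144902 + 11.528748 + 5.188972) = 7.45·18.862621 = 140.526529 m
RSR: p² = 2 + d² − 2cos(α−β) + 2d(sin β − sin α) = 134.681718; p = √p² = 11.605245; φ = atan2(cos α − cos β, d − sin α + sin β) = -0.086473 rad; t = (α − φ) mod 2π = 4.311804 rad, q = (φ − β) mod 2π = 0.920693 rad → L = 7.45·(4.311804 + 11.605245 + 0.920693) = 7.45·16.837742 = 125.441181 m
LSR: p² = d² − 2 + 2cos(α−β) + 2d(sin α + sin β) = 91.935738; p = √p² = 9.588313; φ = atan2(−cos α − cos β, d + sin α + sin β) − atan2(−2, p) = 0.198877 rad; t = (φ − α) mod 2π = 2.256730 rad, q = (φ − β) mod 2π = 1.206042 rad → L = 7.45·(2.256730 + 9.588313 + 1.206042) = 7.45·13.051085 = 97.230583 m
RSL: p² = d² − 2 + 2cos(α−β) − 2d(sin α + sin β) = 171.633798; p = √p² = 13.100908; φ = atan2(cos α + cos β, d − sin α − sin β) − atan2(2, p) = -0.146494 rad; t = (α − φ) mod 2π = 4.371826 rad, q = (β − φ) mod 2π = 5.422514 rad → L = 7.45·(4.371826 + 13.100908 + 5.422514) = 7.45·22.895248 = 170.569596 m
RLR: c = (6 − d² + 2cos(α−β) + 2d(sin α − sin β))/8 = -15.835215, |c| > 1 → infeasible
LRL: c = (6 − d² + 2cos(α−β) − 2d(sin α − sin β))/8 = -15.614003, |c| > 1 → infeasible
Shortest: LSR with L = 97.230583 m ≈ 97.2306 m
Convert LSR to answer units (arcs ×180/π): t = 2.256730·180/π = 129.3011°, p = ρ·p = 7.45·9.588313 = 71.4329 m, q = 1.206042·180/π = 69.1011°, L = 97.2306 m.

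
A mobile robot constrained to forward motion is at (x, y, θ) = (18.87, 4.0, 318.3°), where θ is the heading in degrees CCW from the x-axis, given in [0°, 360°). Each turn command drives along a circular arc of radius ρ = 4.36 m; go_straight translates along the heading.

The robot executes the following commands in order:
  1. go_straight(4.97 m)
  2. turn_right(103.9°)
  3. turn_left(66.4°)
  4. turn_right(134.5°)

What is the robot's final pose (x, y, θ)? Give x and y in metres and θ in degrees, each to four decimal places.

set_pose: (x, y, θ) = (18.8700, 4.0000, 318.3000°), ρ = 4.36
go_straight(4.97): x += 4.97·cos θ, y += 4.97·sin θ → (22.5808, 0.6938, 318.3000°)
turn_right(103.9°): centre at ρ to the right, rotate −103.9° → (22.1436, -6.1590, 214.4000°)
turn_left(66.4°): centre at ρ to the left, rotate +66.4° → (20.3241, -10.5735, 280.8000°)
turn_right(134.5°): centre at ρ to the right, rotate −134.5° → (13.6222, -15.0178, 146.3000°)

(13.6222, -15.0178, 146.3000°)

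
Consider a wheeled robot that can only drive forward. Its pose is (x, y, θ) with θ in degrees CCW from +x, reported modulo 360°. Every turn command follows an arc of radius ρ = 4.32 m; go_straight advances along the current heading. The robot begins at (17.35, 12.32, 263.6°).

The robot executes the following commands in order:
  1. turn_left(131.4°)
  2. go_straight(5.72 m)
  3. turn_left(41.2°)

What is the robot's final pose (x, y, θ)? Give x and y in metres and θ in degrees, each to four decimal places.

set_pose: (x, y, θ) = (17.3500, 12.3200, 263.6000°), ρ = 4.32
turn_left(131.4°): centre at ρ to the left, rotate +131.4° → (24.1209, 8.2997, 395.0000° ≡ 35.0000°)
go_straight(5.72): x += 5.72·cos θ, y += 5.72·sin θ → (28.8065, 11.5806, 35.0000°)
turn_left(41.2°): centre at ρ to the left, rotate +41.2° → (30.5239, 14.0888, 76.2000°)

(30.5239, 14.0888, 76.2000°)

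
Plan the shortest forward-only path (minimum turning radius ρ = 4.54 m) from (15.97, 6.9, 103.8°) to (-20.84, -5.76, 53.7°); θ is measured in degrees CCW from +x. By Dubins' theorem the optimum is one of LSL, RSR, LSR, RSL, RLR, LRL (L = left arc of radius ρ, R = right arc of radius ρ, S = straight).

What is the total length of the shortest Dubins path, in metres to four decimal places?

Let ψ = atan2(Δy, Δx) = atan2(-12.66, -36.81) = -161.0205° be the start→goal bearing.
Normalize: d = |goal − start| / ρ = 38.926234/4.54 = 8.574060, α = (θ_start − ψ) mod 360° = 264.8205° = 4.621989 rad, β = (θ_goal − ψ) mod 360° = 214.7205° = 3.747579 rad.
Common terms: sin α = -0.995917, cos α = -0.090277, sin β = -0.569573, cos β = -0.821941, cos(α−β) = 0.641450, d² = 73.514511. Work in radians in the unit-radius frame; every candidate has L = ρ·(t + p + q).
LSL: p² = 2 + d² − 2cos(α−β) + 2d(sin α − sin β) = 66.920619; p = √p² = 8.180502; φ = atan2(cos β − cos α, d + sin α − sin β) = -0.089560 rad; t = (φ − α) mod 2π = 1.571637 rad, q = (β − φ) mod 2π = 3.837139 rad → L = 4.54·(1.571637 + 8.180502 + 3.837139) = 4.54·13.589278 = 61.695321 m
RSR: p² = 2 + d² − 2cos(α−β) + 2d(sin β − sin α) = 81.542605; p = √p² = 9.030094; φ = atan2(cos α − cos β, d − sin α + sin β) = 0.081114 rad; t = (α − φ) mod 2π = 4.540875 rad, q = (φ − β) mod 2π = 2.616720 rad → L = 4.54·(4.540875 + 9.030094 + 2.616720) = 4.54·16.187690 = 73.492111 m
LSR: p² = d² − 2 + 2cos(α−β) + 2d(sin α + sin β) = 45.952204; p = √p² = 6.778805; φ = atan2(−cos α − cos β, d + sin α + sin β) − atan2(−2, p) = 0.416327 rad; t = (φ − α) mod 2π = 2.077524 rad, q = (φ − β) mod 2π = 2.951934 rad → L = 4.54·(2.077524 + 6.778805 + 2.951934) = 4.54·11.808263 = 53.609514 m
RSL: p² = d² − 2 + 2cos(α−β) − 2d(sin α + sin β) = 99.642617; p = √p² = 9.982115; φ = atan2(cos α + cos β, d − sin α − sin β) − atan2(2, p) = -0.287465 rad; t = (α − φ) mod 2π = 4.909454 rad, q = (β − φ) mod 2π = 4.035044 rad → L = 4.54·(4.909454 + 9.982115 + 4.035044) = 4.54·18.926612 = 85.926820 m
RLR: c = (6 − d² + 2cos(α−β) + 2d(sin α − sin β))/8 = -9.192826, |c| > 1 → infeasible
LRL: c = (6 − d² + 2cos(α−β) − 2d(sin α − sin β))/8 = -7.365077, |c| > 1 → infeasible
Shortest: LSR with L = 53.609514 m ≈ 53.6095 m

53.6095 m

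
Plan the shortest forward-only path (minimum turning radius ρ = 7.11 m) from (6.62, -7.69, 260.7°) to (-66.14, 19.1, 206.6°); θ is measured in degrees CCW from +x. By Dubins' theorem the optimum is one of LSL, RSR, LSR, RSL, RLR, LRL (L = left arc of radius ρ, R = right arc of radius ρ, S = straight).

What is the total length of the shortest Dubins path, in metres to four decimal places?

84.5820 m

Let ψ = atan2(Δy, Δx) = atan2(26.79, -72.76) = 159.7865° be the start→goal bearing.
Normalize: d = |goal − start| / ρ = 77.535293/7.11 = 10.905105, α = (θ_start − ψ) mod 360° = 100.9135° = 1.761274 rad, β = (θ_goal − ψ) mod 360° = 46.8135° = 0.817051 rad.
Common terms: sin α = 0.981914, cos α = -0.189328, sin β = 0.729130, cos β = 0.684375, cos(α−β) = 0.586372, d² = 118.921305. Work in radians in the unit-radius frame; every candidate has L = ρ·(t + p + q).
LSL: p² = 2 + d² − 2cos(α−β) + 2d(sin α − sin β) = 125.261822; p = √p² = 11.192043; φ = atan2(cos β − cos α, d + sin α − sin β) = 0.078144 rad; t = (φ − α) mod 2π = 4.600056 rad, q = (β − φ) mod 2π = 0.738906 rad → L = 7.11·(4.600056 + 11.192043 + 0.738906) = 7.11·16.531005 = 117.535445 m
RSR: p² = 2 + d² − 2cos(α−β) + 2d(sin β − sin α) = 114.235299; p = √p² = 10.688091; φ = atan2(cos α − cos β, d − sin α + sin β) = -0.081837 rad; t = (α − φ) mod 2π = 1.843110 rad, q = (φ − β) mod 2π = 5.384298 rad → L = 7.11·(1.843110 + 10.688091 + 5.384298) = 7.11·17.915500 = 127.379204 m
LSR: p² = d² − 2 + 2cos(α−β) + 2d(sin α + sin β) = 155.412286; p = √p² = 12.466446; φ = atan2(−cos α − cos β, d + sin α + sin β) − atan2(−2, p) = 0.119856 rad; t = (φ − α) mod 2π = 4.641768 rad, q = (φ − β) mod 2π = 5.585991 rad → L = 7.11·(4.641768 + 12.466446 + 5.585991) = 7.11·22.694205 = 161.355798 m
RSL: p² = d² − 2 + 2cos(α−β) − 2d(sin α + sin β) = 80.775813; p = √p² = 8.987537; φ = atan2(cos α + cos β, d − sin α − sin β) − atan2(2, p) = -0.165170 rad; t = (α − φ) mod 2π = 1.926444 rad, q = (β − φ) mod 2π = 0.982221 rad → L = 7.11·(1.926444 + 8.987537 + 0.982221) = 7.11·11.896201 = 84.581991 m
RLR: c = (6 − d² + 2cos(α−β) + 2d(sin α − sin β))/8 = -13.279412, |c| > 1 → infeasible
LRL: c = (6 − d² + 2cos(α−β) − 2d(sin α − sin β))/8 = -14.657728, |c| > 1 → infeasible
Shortest: RSL with L = 84.581991 m ≈ 84.5820 m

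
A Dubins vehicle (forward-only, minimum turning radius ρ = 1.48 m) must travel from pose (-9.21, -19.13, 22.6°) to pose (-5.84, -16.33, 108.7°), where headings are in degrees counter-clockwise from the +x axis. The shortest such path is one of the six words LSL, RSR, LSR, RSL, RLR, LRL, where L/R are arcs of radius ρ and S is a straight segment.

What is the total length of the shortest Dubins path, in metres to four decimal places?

Let ψ = atan2(Δy, Δx) = atan2(2.80, 3.37) = 39.7219° be the start→goal bearing.
Normalize: d = |goal − start| / ρ = 4.381427/1.48 = 2.960423, α = (θ_start − ψ) mod 360° = 342.8781° = 5.984353 rad, β = (θ_goal − ψ) mod 360° = 68.9781° = 1.203896 rad.
Common terms: sin α = -0.294405, cos α = 0.955681, sin β = 0.933444, cos β = 0.358724, cos(α−β) = 0.068015, d² = 8.764107. Work in radians in the unit-radius frame; every candidate has L = ρ·(t + p + q).
LSL: p² = 2 + d² − 2cos(α−β) + 2d(sin α − sin β) = 3.358173; p = √p² = 1.832532; φ = atan2(cos β − cos α, d + sin α − sin β) = -0.331810 rad; t = (φ − α) mod 2π = 6.250208 rad, q = (β − φ) mod 2π = 1.535706 rad → L = 1.48·(6.250208 + 1.832532 + 1.535706) = 1.48·9.618446 = 14.235300 m
RSR: p² = 2 + d² − 2cos(α−β) + 2d(sin β − sin α) = 17.897980; p = √p² = 4.230600; φ = atan2(cos α − cos β, d − sin α + sin β) = 0.141577 rad; t = (α − φ) mod 2π = 5.842776 rad, q = (φ − β) mod 2π = 5.220867 rad → L = 1.48·(5.842776 + 4.230600 + 5.220867) = 1.48·15.294243 = 22.635479 m
LSR: p² = d² − 2 + 2cos(α−β) + 2d(sin α + sin β) = 10.683788; p = √p² = 3.268607; φ = atan2(−cos α − cos β, d + sin α + sin β) − atan2(−2, p) = 0.198988 rad; t = (φ − α) mod 2π = 0.497821 rad, q = (φ − β) mod 2π = 5.278278 rad → L = 1.48·(0.497821 + 3.268607 + 5.278278) = 1.48·9.044705 = 13.386163 m
RSL: p² = d² − 2 + 2cos(α−β) − 2d(sin α + sin β) = 3.116487; p = √p² = 1.765357; φ = atan2(cos α + cos β, d − sin α − sin β) − atan2(2, p) = -0.332426 rad; t = (α − φ) mod 2π = 0.033593 rad, q = (β − φ) mod 2π = 1.536322 rad → L = 1.48·(0.033593 + 1.765357 + 1.536322) = 1.48·3.335273 = 4.936204 m
RLR: c = (6 − d² + 2cos(α−β) + 2d(sin α − sin β))/8 = -1.237247, |c| > 1 → infeasible
LRL: c = (6 − d² + 2cos(α−β) − 2d(sin α − sin β))/8 = 0.580228; p = 2π − arccos c = 5.331398 rad; φ = atan2(cos β − cos α, d + sin α − sin β) = -0.331810 rad; t = (φ − α + p/2) mod 2π = 2.632721 rad, q = (β − α − t + p) mod 2π = 4.201405 rad → L = 1.48·(2.632721 + 5.331398 + 4.201405) = 1.48·12.165525 = 18.004976 m
Shortest: RSL with L = 4.936204 m ≈ 4.9362 m

4.9362 m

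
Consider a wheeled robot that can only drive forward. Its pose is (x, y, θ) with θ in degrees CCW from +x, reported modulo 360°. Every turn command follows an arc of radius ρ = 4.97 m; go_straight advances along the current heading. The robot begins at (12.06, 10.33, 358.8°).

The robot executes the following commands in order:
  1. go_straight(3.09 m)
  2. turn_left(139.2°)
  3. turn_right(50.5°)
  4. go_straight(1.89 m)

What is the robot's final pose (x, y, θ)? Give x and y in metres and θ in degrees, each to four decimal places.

set_pose: (x, y, θ) = (12.0600, 10.3300, 358.8000°), ρ = 4.97
go_straight(3.09): x += 3.09·cos θ, y += 3.09·sin θ → (15.1493, 10.2653, 358.8000°)
turn_left(139.2°): centre at ρ to the left, rotate +139.2° → (18.5790, 18.9276, 498.0000° ≡ 138.0000°)
turn_right(50.5°): centre at ρ to the right, rotate −50.5° → (16.9393, 22.8378, 87.5000°)
go_straight(1.89): x += 1.89·cos θ, y += 1.89·sin θ → (17.0217, 24.7260, 87.5000°)

(17.0217, 24.7260, 87.5000°)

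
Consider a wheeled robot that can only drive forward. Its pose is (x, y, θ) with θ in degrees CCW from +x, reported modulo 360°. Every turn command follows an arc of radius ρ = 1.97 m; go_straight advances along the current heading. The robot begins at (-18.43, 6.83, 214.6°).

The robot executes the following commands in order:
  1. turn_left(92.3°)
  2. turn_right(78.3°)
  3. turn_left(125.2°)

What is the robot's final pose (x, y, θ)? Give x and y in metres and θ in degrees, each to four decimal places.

(-17.7194, -1.7213, 353.8000°)

set_pose: (x, y, θ) = (-18.4300, 6.8300, 214.6000°), ρ = 1.97
turn_left(92.3°): centre at ρ to the left, rotate +92.3° → (-18.8867, 4.0256, 306.9000°)
turn_right(78.3°): centre at ρ to the right, rotate −78.3° → (-18.9844, 1.5400, 228.6000°)
turn_left(125.2°): centre at ρ to the left, rotate +125.2° → (-17.7194, -1.7213, 353.8000°)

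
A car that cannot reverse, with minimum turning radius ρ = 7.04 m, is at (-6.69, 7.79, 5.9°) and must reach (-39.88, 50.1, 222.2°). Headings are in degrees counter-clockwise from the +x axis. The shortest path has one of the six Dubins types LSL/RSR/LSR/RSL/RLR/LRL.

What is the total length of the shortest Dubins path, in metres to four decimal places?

Let ψ = atan2(Δy, Δx) = atan2(42.31, -33.19) = 128.1123° be the start→goal bearing.
Normalize: d = |goal − start| / ρ = 53.774643/7.04 = 7.638444, α = (θ_start − ψ) mod 360° = 237.7877° = 4.150178 rad, β = (θ_goal − ψ) mod 360° = 94.0877° = 1.642139 rad.
Common terms: sin α = -0.846078, cos α = -0.533059, sin β = 0.997456, cos β = -0.071283, cos(α−β) = -0.805928, d² = 58.345820. Work in radians in the unit-radius frame; every candidate has L = ρ·(t + p + q).
LSL: p² = 2 + d² − 2cos(α−β) + 2d(sin α − sin β) = 33.794208; p = √p² = 5.813279; φ = atan2(cos β − cos α, d + sin α − sin β) = 0.079518 rad; t = (φ − α) mod 2π = 2.212526 rad, q = (β − φ) mod 2π = 1.562621 rad → L = 7.04·(2.212526 + 5.813279 + 1.562621) = 7.04·9.588426 = 67.502517 m
RSR: p² = 2 + d² − 2cos(α−β) + 2d(sin β − sin α) = 90.121145; p = √p² = 9.493216; φ = atan2(cos α − cos β, d − sin α + sin β) = -0.048662 rad; t = (α − φ) mod 2π = 4.198839 rad, q = (φ − β) mod 2π = 4.592384 rad → L = 7.04·(4.198839 + 9.493216 + 4.592384) = 7.04·18.284439 = 128.722452 m
LSR: p² = d² − 2 + 2cos(α−β) + 2d(sin α + sin β) = 57.046546; p = √p² = 7.552916; φ = atan2(−cos α − cos β, d + sin α + sin β) − atan2(−2, p) = 0.336283 rad; t = (φ − α) mod 2π = 2.469291 rad, q = (φ − β) mod 2π = 4.977329 rad → L = 7.04·(2.469291 + 7.552916 + 4.977329) = 7.04·14.999536 = 105.596736 m
RSL: p² = d² − 2 + 2cos(α−β) − 2d(sin α + sin β) = 52.421382; p = √p² = 7.240261; φ = atan2(cos α + cos β, d − sin α − sin β) − atan2(2, p) = -0.350056 rad; t = (α − φ) mod 2π = 4.500233 rad, q = (β − φ) mod 2π = 1.992195 rad → L = 7.04·(4.500233 + 7.240261 + 1.992195) = 7.04·13.732689 = 96.678133 m
RLR: c = (6 − d² + 2cos(α−β) + 2d(sin α − sin β))/8 = -10.265143, |c| > 1 → infeasible
LRL: c = (6 − d² + 2cos(α−β) − 2d(sin α − sin β))/8 = -3.224276, |c| > 1 → infeasible
Shortest: LSL with L = 67.502517 m ≈ 67.5025 m

67.5025 m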